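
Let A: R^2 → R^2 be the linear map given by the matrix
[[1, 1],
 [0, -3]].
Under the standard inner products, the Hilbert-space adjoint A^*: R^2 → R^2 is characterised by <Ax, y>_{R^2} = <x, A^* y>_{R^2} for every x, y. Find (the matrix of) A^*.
A^* = A^T =
[[1, 0],
 [1, -3]]

For real matrices with standard dot products, the defining identity <Ax, y> = <x, A^* y> gives (Ax)^T y = x^T (A^*) y, i.e. x^T A^T y = x^T (A^*) y. Since this holds for all x, y, we must have A^* = A^T. Therefore
A^* =
[[1, 0],
 [1, -3]].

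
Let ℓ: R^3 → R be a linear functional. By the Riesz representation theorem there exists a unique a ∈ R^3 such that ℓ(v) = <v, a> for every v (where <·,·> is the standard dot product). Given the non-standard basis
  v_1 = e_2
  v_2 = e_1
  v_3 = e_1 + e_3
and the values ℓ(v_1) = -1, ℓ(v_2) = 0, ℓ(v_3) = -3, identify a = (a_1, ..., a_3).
a = (0, -1, -3)

Write a = (a_1, ..., a_3) in the standard basis. For each basis vector v_i, ℓ(v_i) = <v_i, a> is a linear equation in the a_j's. Collect the n equations into a matrix system V a = ℓ, where row i of V is v_i (expressed in the standard basis). Since V is invertible (lower-triangular with 1s on the diagonal, up to permutation), solve by back-substitution:
  V =
[[0, 1, 0],
 [1, 0, 0],
 [1, 0, 1]]
  V a = (-1, 0, -3)
Solving gives a = (0, -1, -3).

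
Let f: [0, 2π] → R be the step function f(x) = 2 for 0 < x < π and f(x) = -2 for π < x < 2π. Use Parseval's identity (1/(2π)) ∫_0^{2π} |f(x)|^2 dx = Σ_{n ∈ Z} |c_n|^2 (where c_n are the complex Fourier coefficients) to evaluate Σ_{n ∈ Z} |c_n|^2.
Σ |c_n|^2 = 4

Parseval equates the L^2 energy of f (normalised by 1/(2π)) with the ℓ^2 sum of its Fourier coefficients: (1/(2π)) ∫_0^{2π} |f|^2 = Σ |c_n|^2.
Compute the left side: (1/(2π)) [∫_0^π 2^2 dx + ∫_π^{2π} (-2)^2 dx] = (1/(2π)) · (4π + 4π) = (4 + 4)/2 = 4.
So Σ_{n ∈ Z} |c_n|^2 = 4.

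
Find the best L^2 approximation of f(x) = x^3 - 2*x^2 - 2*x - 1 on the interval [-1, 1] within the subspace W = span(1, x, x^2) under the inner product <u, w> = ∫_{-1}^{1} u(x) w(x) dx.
g(x) = -2*x^2 - 7*x/5 - 1

The best approximation g ∈ W is the orthogonal projection of f onto W. Writing g = a_0 + a_1 x + a_2 x^2, the coefficients solve the normal equations G · a = b where
  G_{ij} = <φ_i, φ_j> and b_i = <f, φ_i>, with φ_0 = 1, φ_1 = x, φ_2 = x^2.
G =
  [2, 0, 2/3]
  [0, 2/3, 0]
  [2/3, 0, 2/5],
b = (-10/3, -14/15, -22/15).
Solving gives a_0 = -1, a_1 = -7/5, a_2 = -2, so
  g(x) = -2*x^2 - 7*x/5 - 1.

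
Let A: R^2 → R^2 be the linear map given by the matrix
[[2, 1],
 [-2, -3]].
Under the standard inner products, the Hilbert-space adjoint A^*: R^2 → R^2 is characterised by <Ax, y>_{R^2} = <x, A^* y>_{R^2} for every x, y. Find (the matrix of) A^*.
A^* = A^T =
[[2, -2],
 [1, -3]]

For real matrices with standard dot products, the defining identity <Ax, y> = <x, A^* y> gives (Ax)^T y = x^T (A^*) y, i.e. x^T A^T y = x^T (A^*) y. Since this holds for all x, y, we must have A^* = A^T. Therefore
A^* =
[[2, -2],
 [1, -3]].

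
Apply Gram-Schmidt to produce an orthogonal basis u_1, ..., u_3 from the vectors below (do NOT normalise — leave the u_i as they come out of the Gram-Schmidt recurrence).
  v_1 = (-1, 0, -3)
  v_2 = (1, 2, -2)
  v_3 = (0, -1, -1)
Orthogonal basis:
  u_1 = (-1, 0, -3)
  u_2 = (3/2, 2, -1/2)
  u_3 = (42/65, -7/13, -14/65)

Apply the Gram-Schmidt recurrence
  u_1 = v_1
  u_i = v_i − Σ_{j<i} ((v_i · u_j) / (u_j · u_j)) · u_j.

Step by step this gives:
  u_1 = (-1, 0, -3)
  u_2 = (3/2, 2, -1/2)
  u_3 = (42/65, -7/13, -14/65)

Orthogonality check:
  u_2 · u_1 = 0 (should be 0)
  u_3 · u_1 = 0 (should be 0)
  u_3 · u_2 = 0 (should be 0)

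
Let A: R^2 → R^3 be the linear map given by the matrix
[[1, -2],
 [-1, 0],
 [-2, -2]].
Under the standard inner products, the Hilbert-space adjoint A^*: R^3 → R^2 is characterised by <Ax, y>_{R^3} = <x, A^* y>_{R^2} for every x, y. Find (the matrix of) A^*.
A^* = A^T =
[[1, -1, -2],
 [-2, 0, -2]]

For real matrices with standard dot products, the defining identity <Ax, y> = <x, A^* y> gives (Ax)^T y = x^T (A^*) y, i.e. x^T A^T y = x^T (A^*) y. Since this holds for all x, y, we must have A^* = A^T. Therefore
A^* =
[[1, -1, -2],
 [-2, 0, -2]].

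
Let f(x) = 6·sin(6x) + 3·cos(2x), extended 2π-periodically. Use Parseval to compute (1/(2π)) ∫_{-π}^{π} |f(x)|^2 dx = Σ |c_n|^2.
Σ |c_n|^2 = 45/2

Expand |f|^2 and use orthogonality of {sin(nx), cos(mx)} on [-π, π]:
  ∫_{-π}^{π} sin(nx)^2 dx = π, ∫ cos(mx)^2 dx = π, and cross terms integrate to 0.
So ∫_{-π}^{π} f(x)^2 dx = 6^2 · π + 3^2 · π = (36 + 9)π.
Divide by 2π: (36 + 9)/2 = 45/2.
By Parseval, this equals Σ |c_n|^2.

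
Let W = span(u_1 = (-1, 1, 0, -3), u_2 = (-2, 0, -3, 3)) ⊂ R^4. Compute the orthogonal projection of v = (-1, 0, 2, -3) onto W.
proj_W(v) = (17/193, 129/193, 219/193, -606/193)

Set up U = [u_1 | ... | u_2] ∈ R^(4×2). The projector onto W = col(U) is P = U (U^T U)^(-1) U^T.
Compute U^T U =
  [11, -7]
  [-7, 22],
and U^T v = (10, -13).
Solve U^T U · c = U^T v for the coefficients: c = (129/193, -73/193). The projection is proj_W(v) = U c.
Check: (v - proj_W(v)) · u_1 = 0  (should be 0).
Check: (v - proj_W(v)) · u_2 = 0  (should be 0).
Result: proj_W(v) = (17/193, 129/193, 219/193, -606/193).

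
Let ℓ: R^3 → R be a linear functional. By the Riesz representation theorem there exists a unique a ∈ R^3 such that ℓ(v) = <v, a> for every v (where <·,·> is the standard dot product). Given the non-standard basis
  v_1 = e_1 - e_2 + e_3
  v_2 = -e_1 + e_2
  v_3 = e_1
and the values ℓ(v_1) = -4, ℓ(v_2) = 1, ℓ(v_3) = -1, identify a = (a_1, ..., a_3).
a = (-1, 0, -3)

Write a = (a_1, ..., a_3) in the standard basis. For each basis vector v_i, ℓ(v_i) = <v_i, a> is a linear equation in the a_j's. Collect the n equations into a matrix system V a = ℓ, where row i of V is v_i (expressed in the standard basis). Since V is invertible (lower-triangular with 1s on the diagonal, up to permutation), solve by back-substitution:
  V =
[[1, -1, 1],
 [-1, 1, 0],
 [1, 0, 0]]
  V a = (-4, 1, -1)
Solving gives a = (-1, 0, -3).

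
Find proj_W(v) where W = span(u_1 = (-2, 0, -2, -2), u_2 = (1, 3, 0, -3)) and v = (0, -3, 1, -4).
proj_W(v) = (-48/53, 9/53, -51/53, -60/53)

Set up U = [u_1 | ... | u_2] ∈ R^(4×2). The projector onto W = col(U) is P = U (U^T U)^(-1) U^T.
Compute U^T U =
  [12, 4]
  [4, 19],
and U^T v = (6, 3).
Solve U^T U · c = U^T v for the coefficients: c = (51/106, 3/53). The projection is proj_W(v) = U c.
Check: (v - proj_W(v)) · u_1 = 0  (should be 0).
Check: (v - proj_W(v)) · u_2 = 0  (should be 0).
Result: proj_W(v) = (-48/53, 9/53, -51/53, -60/53).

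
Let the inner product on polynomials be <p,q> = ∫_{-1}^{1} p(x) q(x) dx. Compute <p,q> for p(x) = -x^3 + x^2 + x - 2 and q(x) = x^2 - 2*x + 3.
<p,q> = -172/15

Expand the product: p(x)·q(x) = -x^5 + 3*x^4 - 4*x^3 - x^2 + 7*x - 6.
∫_{-1}^{1} of each monomial x^k gives [2/(k+1) if k even, 0 if k odd]. Integrating term-by-term (or equivalently evaluating the antiderivative F(x) = -x^6/6 + 3*x^5/5 - x^4 - x^3/3 + 7*x^2/2 - 6*x at the endpoints):
  F(1) − F(−1) = -17/5 − (121/15) = -172/15.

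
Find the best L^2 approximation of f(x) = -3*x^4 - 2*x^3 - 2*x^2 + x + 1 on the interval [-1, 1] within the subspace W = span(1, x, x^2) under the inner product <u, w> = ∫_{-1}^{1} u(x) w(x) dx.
g(x) = -32*x^2/7 - x/5 + 44/35

The best approximation g ∈ W is the orthogonal projection of f onto W. Writing g = a_0 + a_1 x + a_2 x^2, the coefficients solve the normal equations G · a = b where
  G_{ij} = <φ_i, φ_j> and b_i = <f, φ_i>, with φ_0 = 1, φ_1 = x, φ_2 = x^2.
G =
  [2, 0, 2/3]
  [0, 2/3, 0]
  [2/3, 0, 2/5],
b = (-8/15, -2/15, -104/105).
Solving gives a_0 = 44/35, a_1 = -1/5, a_2 = -32/7, so
  g(x) = -32*x^2/7 - x/5 + 44/35.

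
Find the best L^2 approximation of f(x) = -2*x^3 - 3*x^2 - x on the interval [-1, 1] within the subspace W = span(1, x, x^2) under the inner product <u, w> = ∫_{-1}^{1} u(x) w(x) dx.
g(x) = -3*x^2 - 11*x/5

The best approximation g ∈ W is the orthogonal projection of f onto W. Writing g = a_0 + a_1 x + a_2 x^2, the coefficients solve the normal equations G · a = b where
  G_{ij} = <φ_i, φ_j> and b_i = <f, φ_i>, with φ_0 = 1, φ_1 = x, φ_2 = x^2.
G =
  [2, 0, 2/3]
  [0, 2/3, 0]
  [2/3, 0, 2/5],
b = (-2, -22/15, -6/5).
Solving gives a_0 = 0, a_1 = -11/5, a_2 = -3, so
  g(x) = -3*x^2 - 11*x/5.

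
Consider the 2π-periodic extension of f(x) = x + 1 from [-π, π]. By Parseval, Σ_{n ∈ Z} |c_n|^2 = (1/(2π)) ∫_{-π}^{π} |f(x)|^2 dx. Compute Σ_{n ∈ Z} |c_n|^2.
Σ |c_n|^2 = π^2/3 + 1

Expand and integrate term by term over [-π, π]:
  ∫ (x)^2 dx = 1·(2π^3/3); ∫ 2·1·(1)·x dx = 0 (odd integrand); ∫ 1^2 dx = 1·2π.
So (1/(2π)) ∫_{-π}^{π} (x + 1)^2 dx = 1π^2/3 + 1 = π^2/3 + 1.
Parseval ⇒ Σ |c_n|^2 = π^2/3 + 1.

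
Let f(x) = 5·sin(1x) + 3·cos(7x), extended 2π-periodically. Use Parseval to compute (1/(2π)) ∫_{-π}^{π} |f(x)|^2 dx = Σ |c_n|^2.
Σ |c_n|^2 = 17

Expand |f|^2 and use orthogonality of {sin(nx), cos(mx)} on [-π, π]:
  ∫_{-π}^{π} sin(nx)^2 dx = π, ∫ cos(mx)^2 dx = π, and cross terms integrate to 0.
So ∫_{-π}^{π} f(x)^2 dx = 5^2 · π + 3^2 · π = (25 + 9)π.
Divide by 2π: (25 + 9)/2 = 17.
By Parseval, this equals Σ |c_n|^2.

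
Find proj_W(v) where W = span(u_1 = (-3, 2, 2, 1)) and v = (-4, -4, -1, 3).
proj_W(v) = (-5/6, 5/9, 5/9, 5/18)

Set up U = [u_1 | ... | u_1] ∈ R^(4×1). The projector onto W = col(U) is P = U (U^T U)^(-1) U^T.
Compute U^T U =
  [18],
and U^T v = (5).
Solve U^T U · c = U^T v for the coefficients: c = (5/18). The projection is proj_W(v) = U c.
Check: (v - proj_W(v)) · u_1 = 0  (should be 0).
Result: proj_W(v) = (-5/6, 5/9, 5/9, 5/18).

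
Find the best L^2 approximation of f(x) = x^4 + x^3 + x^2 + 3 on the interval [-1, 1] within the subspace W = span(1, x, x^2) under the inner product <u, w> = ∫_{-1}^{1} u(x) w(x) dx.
g(x) = 13*x^2/7 + 3*x/5 + 102/35

The best approximation g ∈ W is the orthogonal projection of f onto W. Writing g = a_0 + a_1 x + a_2 x^2, the coefficients solve the normal equations G · a = b where
  G_{ij} = <φ_i, φ_j> and b_i = <f, φ_i>, with φ_0 = 1, φ_1 = x, φ_2 = x^2.
G =
  [2, 0, 2/3]
  [0, 2/3, 0]
  [2/3, 0, 2/5],
b = (106/15, 2/5, 94/35).
Solving gives a_0 = 102/35, a_1 = 3/5, a_2 = 13/7, so
  g(x) = 13*x^2/7 + 3*x/5 + 102/35.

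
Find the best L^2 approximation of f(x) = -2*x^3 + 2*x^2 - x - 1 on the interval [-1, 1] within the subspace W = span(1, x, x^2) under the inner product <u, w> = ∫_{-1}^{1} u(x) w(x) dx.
g(x) = 2*x^2 - 11*x/5 - 1

The best approximation g ∈ W is the orthogonal projection of f onto W. Writing g = a_0 + a_1 x + a_2 x^2, the coefficients solve the normal equations G · a = b where
  G_{ij} = <φ_i, φ_j> and b_i = <f, φ_i>, with φ_0 = 1, φ_1 = x, φ_2 = x^2.
G =
  [2, 0, 2/3]
  [0, 2/3, 0]
  [2/3, 0, 2/5],
b = (-2/3, -22/15, 2/15).
Solving gives a_0 = -1, a_1 = -11/5, a_2 = 2, so
  g(x) = 2*x^2 - 11*x/5 - 1.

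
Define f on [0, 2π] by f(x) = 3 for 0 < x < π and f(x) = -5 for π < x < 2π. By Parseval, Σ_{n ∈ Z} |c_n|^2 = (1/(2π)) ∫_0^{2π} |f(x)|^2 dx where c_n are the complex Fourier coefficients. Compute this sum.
Σ |c_n|^2 = 17

Parseval equates the L^2 energy of f (normalised by 1/(2π)) with the ℓ^2 sum of its Fourier coefficients: (1/(2π)) ∫_0^{2π} |f|^2 = Σ |c_n|^2.
Compute the left side: (1/(2π)) [∫_0^π 3^2 dx + ∫_π^{2π} (-5)^2 dx] = (1/(2π)) · (9π + 25π) = (9 + 25)/2 = 17.
So Σ_{n ∈ Z} |c_n|^2 = 17.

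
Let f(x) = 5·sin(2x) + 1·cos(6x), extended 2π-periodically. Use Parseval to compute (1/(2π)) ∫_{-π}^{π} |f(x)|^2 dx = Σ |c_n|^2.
Σ |c_n|^2 = 13

Expand |f|^2 and use orthogonality of {sin(nx), cos(mx)} on [-π, π]:
  ∫_{-π}^{π} sin(nx)^2 dx = π, ∫ cos(mx)^2 dx = π, and cross terms integrate to 0.
So ∫_{-π}^{π} f(x)^2 dx = 5^2 · π + 1^2 · π = (25 + 1)π.
Divide by 2π: (25 + 1)/2 = 13.
By Parseval, this equals Σ |c_n|^2.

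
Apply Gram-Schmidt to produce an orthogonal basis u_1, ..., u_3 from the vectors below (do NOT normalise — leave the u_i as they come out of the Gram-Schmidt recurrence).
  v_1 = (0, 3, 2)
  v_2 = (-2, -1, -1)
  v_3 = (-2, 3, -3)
Orthogonal basis:
  u_1 = (0, 3, 2)
  u_2 = (-2, 2/13, -3/13)
  u_3 = (28/53, 112/53, -168/53)

Apply the Gram-Schmidt recurrence
  u_1 = v_1
  u_i = v_i − Σ_{j<i} ((v_i · u_j) / (u_j · u_j)) · u_j.

Step by step this gives:
  u_1 = (0, 3, 2)
  u_2 = (-2, 2/13, -3/13)
  u_3 = (28/53, 112/53, -168/53)

Orthogonality check:
  u_2 · u_1 = 0 (should be 0)
  u_3 · u_1 = 0 (should be 0)
  u_3 · u_2 = 0 (should be 0)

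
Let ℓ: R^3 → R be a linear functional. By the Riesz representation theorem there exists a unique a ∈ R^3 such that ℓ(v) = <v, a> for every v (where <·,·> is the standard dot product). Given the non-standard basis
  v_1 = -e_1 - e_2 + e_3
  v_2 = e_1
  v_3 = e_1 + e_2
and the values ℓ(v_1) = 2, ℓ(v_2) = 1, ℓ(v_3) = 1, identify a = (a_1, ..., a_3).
a = (1, 0, 3)

Write a = (a_1, ..., a_3) in the standard basis. For each basis vector v_i, ℓ(v_i) = <v_i, a> is a linear equation in the a_j's. Collect the n equations into a matrix system V a = ℓ, where row i of V is v_i (expressed in the standard basis). Since V is invertible (lower-triangular with 1s on the diagonal, up to permutation), solve by back-substitution:
  V =
[[-1, -1, 1],
 [1, 0, 0],
 [1, 1, 0]]
  V a = (2, 1, 1)
Solving gives a = (1, 0, 3).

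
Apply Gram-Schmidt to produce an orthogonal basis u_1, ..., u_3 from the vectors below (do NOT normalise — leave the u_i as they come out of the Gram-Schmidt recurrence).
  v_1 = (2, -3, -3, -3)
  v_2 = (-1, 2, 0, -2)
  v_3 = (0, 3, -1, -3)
Orthogonal basis:
  u_1 = (2, -3, -3, -3)
  u_2 = (-27/31, 56/31, -6/31, -68/31)
  u_3 = (276/275, 222/275, -122/275, 84/275)

Apply the Gram-Schmidt recurrence
  u_1 = v_1
  u_i = v_i − Σ_{j<i} ((v_i · u_j) / (u_j · u_j)) · u_j.

Step by step this gives:
  u_1 = (2, -3, -3, -3)
  u_2 = (-27/31, 56/31, -6/31, -68/31)
  u_3 = (276/275, 222/275, -122/275, 84/275)

Orthogonality check:
  u_2 · u_1 = 0 (should be 0)
  u_3 · u_1 = 0 (should be 0)
  u_3 · u_2 = 0 (should be 0)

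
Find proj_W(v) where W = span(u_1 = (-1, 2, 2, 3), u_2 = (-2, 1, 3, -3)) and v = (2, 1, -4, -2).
proj_W(v) = (87/59, -774/413, -1070/413, -495/413)

Set up U = [u_1 | ... | u_2] ∈ R^(4×2). The projector onto W = col(U) is P = U (U^T U)^(-1) U^T.
Compute U^T U =
  [18, 1]
  [1, 23],
and U^T v = (-14, -9).
Solve U^T U · c = U^T v for the coefficients: c = (-313/413, -148/413). The projection is proj_W(v) = U c.
Check: (v - proj_W(v)) · u_1 = 0  (should be 0).
Check: (v - proj_W(v)) · u_2 = 0  (should be 0).
Result: proj_W(v) = (87/59, -774/413, -1070/413, -495/413).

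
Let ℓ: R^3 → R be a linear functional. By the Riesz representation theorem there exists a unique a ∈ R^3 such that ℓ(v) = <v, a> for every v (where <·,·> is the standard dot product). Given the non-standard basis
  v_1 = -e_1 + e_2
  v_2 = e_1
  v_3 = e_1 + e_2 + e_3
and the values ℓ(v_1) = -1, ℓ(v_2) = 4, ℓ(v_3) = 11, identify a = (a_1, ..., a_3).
a = (4, 3, 4)

Write a = (a_1, ..., a_3) in the standard basis. For each basis vector v_i, ℓ(v_i) = <v_i, a> is a linear equation in the a_j's. Collect the n equations into a matrix system V a = ℓ, where row i of V is v_i (expressed in the standard basis). Since V is invertible (lower-triangular with 1s on the diagonal, up to permutation), solve by back-substitution:
  V =
[[-1, 1, 0],
 [1, 0, 0],
 [1, 1, 1]]
  V a = (-1, 4, 11)
Solving gives a = (4, 3, 4).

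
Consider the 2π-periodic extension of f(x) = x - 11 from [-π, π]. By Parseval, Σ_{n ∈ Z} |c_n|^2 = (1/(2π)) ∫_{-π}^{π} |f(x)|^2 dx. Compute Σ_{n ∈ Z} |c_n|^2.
Σ |c_n|^2 = π^2/3 + 121

Expand and integrate term by term over [-π, π]:
  ∫ (x)^2 dx = 1·(2π^3/3); ∫ 2·1·(-11)·x dx = 0 (odd integrand); ∫ (-11)^2 dx = 121·2π.
So (1/(2π)) ∫_{-π}^{π} (x - 11)^2 dx = 1π^2/3 + 121 = π^2/3 + 121.
Parseval ⇒ Σ |c_n|^2 = π^2/3 + 121.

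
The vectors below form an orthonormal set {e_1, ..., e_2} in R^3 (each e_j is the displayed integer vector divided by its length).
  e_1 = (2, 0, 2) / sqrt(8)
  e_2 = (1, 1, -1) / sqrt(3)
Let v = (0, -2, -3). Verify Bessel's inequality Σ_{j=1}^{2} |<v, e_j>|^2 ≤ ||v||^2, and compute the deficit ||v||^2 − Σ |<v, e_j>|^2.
Σ |<v, e_j>|^2 = 29/6; ||v||^2 = 13; deficit = 49/6

Write each e_j = u_j / sqrt(<u_j, u_j>) where u_j is the displayed integer vector. Then <v, e_j> = <v, u_j> / sqrt(<u_j, u_j>), so |<v, e_j>|^2 = <v, u_j>^2 / <u_j, u_j>.
Coefficients: <v, e_1> = -6/sqrt(8), <v, e_2> = 1/sqrt(3).
Square and sum: Σ |<v, e_j>|^2 = 29/6.
Compute ||v||^2 = v·v = 13.
Deficit = 13 − 29/6 = 49/6 ≥ 0, confirming Bessel's inequality. (The deficit equals ||v − Σ <v,e_j> e_j||^2, the squared distance from v to span{e_j}.)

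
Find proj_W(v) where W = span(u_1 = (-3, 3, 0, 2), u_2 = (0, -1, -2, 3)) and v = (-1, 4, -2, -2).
proj_W(v) = (-516/299, 681/299, 330/299, -151/299)

Set up U = [u_1 | ... | u_2] ∈ R^(4×2). The projector onto W = col(U) is P = U (U^T U)^(-1) U^T.
Compute U^T U =
  [22, 3]
  [3, 14],
and U^T v = (11, -6).
Solve U^T U · c = U^T v for the coefficients: c = (172/299, -165/299). The projection is proj_W(v) = U c.
Check: (v - proj_W(v)) · u_1 = 0  (should be 0).
Check: (v - proj_W(v)) · u_2 = 0  (should be 0).
Result: proj_W(v) = (-516/299, 681/299, 330/299, -151/299).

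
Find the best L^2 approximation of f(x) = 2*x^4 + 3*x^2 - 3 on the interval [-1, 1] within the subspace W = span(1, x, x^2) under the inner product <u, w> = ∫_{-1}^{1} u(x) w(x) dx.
g(x) = 33*x^2/7 - 111/35

The best approximation g ∈ W is the orthogonal projection of f onto W. Writing g = a_0 + a_1 x + a_2 x^2, the coefficients solve the normal equations G · a = b where
  G_{ij} = <φ_i, φ_j> and b_i = <f, φ_i>, with φ_0 = 1, φ_1 = x, φ_2 = x^2.
G =
  [2, 0, 2/3]
  [0, 2/3, 0]
  [2/3, 0, 2/5],
b = (-16/5, 0, -8/35).
Solving gives a_0 = -111/35, a_1 = 0, a_2 = 33/7, so
  g(x) = 33*x^2/7 - 111/35.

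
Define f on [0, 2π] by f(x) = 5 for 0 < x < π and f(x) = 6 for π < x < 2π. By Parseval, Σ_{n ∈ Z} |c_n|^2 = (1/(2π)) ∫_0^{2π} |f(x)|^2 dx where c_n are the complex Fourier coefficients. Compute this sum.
Σ |c_n|^2 = 61/2

Parseval equates the L^2 energy of f (normalised by 1/(2π)) with the ℓ^2 sum of its Fourier coefficients: (1/(2π)) ∫_0^{2π} |f|^2 = Σ |c_n|^2.
Compute the left side: (1/(2π)) [∫_0^π 5^2 dx + ∫_π^{2π} 6^2 dx] = (1/(2π)) · (25π + 36π) = (25 + 36)/2 = 61/2.
So Σ_{n ∈ Z} |c_n|^2 = 61/2.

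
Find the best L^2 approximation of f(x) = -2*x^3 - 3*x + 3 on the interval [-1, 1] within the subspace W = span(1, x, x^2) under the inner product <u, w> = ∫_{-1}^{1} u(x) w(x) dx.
g(x) = 3 - 21*x/5

The best approximation g ∈ W is the orthogonal projection of f onto W. Writing g = a_0 + a_1 x + a_2 x^2, the coefficients solve the normal equations G · a = b where
  G_{ij} = <φ_i, φ_j> and b_i = <f, φ_i>, with φ_0 = 1, φ_1 = x, φ_2 = x^2.
G =
  [2, 0, 2/3]
  [0, 2/3, 0]
  [2/3, 0, 2/5],
b = (6, -14/5, 2).
Solving gives a_0 = 3, a_1 = -21/5, a_2 = 0, so
  g(x) = 3 - 21*x/5.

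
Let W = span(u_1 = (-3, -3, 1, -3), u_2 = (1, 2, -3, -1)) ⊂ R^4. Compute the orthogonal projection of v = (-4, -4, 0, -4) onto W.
proj_W(v) = (-1304/339, -6*2**(464/529)*3**(452/529)*5**(376/529)*7**(8/23)/49, 56/113, -1504/339)

Set up U = [u_1 | ... | u_2] ∈ R^(4×2). The projector onto W = col(U) is P = U (U^T U)^(-1) U^T.
Compute U^T U =
  [28, -9]
  [-9, 15],
and U^T v = (36, -8).
Solve U^T U · c = U^T v for the coefficients: c = (156/113, 100/339). The projection is proj_W(v) = U c.
Check: (v - proj_W(v)) · u_1 = 0  (should be 0).
Check: (v - proj_W(v)) · u_2 = 0  (should be 0).
Result: proj_W(v) = (-1304/339, -6*2**(464/529)*3**(452/529)*5**(376/529)*7**(8/23)/49, 56/113, -1504/339).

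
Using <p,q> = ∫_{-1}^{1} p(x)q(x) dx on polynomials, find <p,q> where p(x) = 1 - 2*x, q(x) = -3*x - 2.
<p,q> = 0

Expand the product: p(x)·q(x) = 6*x^2 + x - 2.
∫_{-1}^{1} of each monomial x^k gives [2/(k+1) if k even, 0 if k odd]. Integrating term-by-term (or equivalently evaluating the antiderivative F(x) = 2*x^3 + x^2/2 - 2*x at the endpoints):
  F(1) − F(−1) = 1/2 − (1/2) = 0.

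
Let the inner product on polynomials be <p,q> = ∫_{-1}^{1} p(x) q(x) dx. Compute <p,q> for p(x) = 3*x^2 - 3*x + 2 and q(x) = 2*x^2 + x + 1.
<p,q> = 136/15

Expand the product: p(x)·q(x) = 6*x^4 - 3*x^3 + 4*x^2 - x + 2.
∫_{-1}^{1} of each monomial x^k gives [2/(k+1) if k even, 0 if k odd]. Integrating term-by-term (or equivalently evaluating the antiderivative F(x) = 6*x^5/5 - 3*x^4/4 + 4*x^3/3 - x^2/2 + 2*x at the endpoints):
  F(1) − F(−1) = 197/60 − (-347/60) = 136/15.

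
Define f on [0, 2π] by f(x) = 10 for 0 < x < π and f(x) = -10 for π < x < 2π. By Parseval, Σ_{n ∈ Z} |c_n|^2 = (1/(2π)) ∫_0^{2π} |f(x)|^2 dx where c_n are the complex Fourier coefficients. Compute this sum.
Σ |c_n|^2 = 100

Parseval equates the L^2 energy of f (normalised by 1/(2π)) with the ℓ^2 sum of its Fourier coefficients: (1/(2π)) ∫_0^{2π} |f|^2 = Σ |c_n|^2.
Compute the left side: (1/(2π)) [∫_0^π 10^2 dx + ∫_π^{2π} (-10)^2 dx] = (1/(2π)) · (100π + 100π) = (100 + 100)/2 = 100.
So Σ_{n ∈ Z} |c_n|^2 = 100.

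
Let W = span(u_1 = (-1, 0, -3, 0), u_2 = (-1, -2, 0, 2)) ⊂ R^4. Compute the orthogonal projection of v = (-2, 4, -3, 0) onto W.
proj_W(v) = (-34/89, 142/89, -315/89, -142/89)

Set up U = [u_1 | ... | u_2] ∈ R^(4×2). The projector onto W = col(U) is P = U (U^T U)^(-1) U^T.
Compute U^T U =
  [10, 1]
  [1, 9],
and U^T v = (11, -6).
Solve U^T U · c = U^T v for the coefficients: c = (105/89, -71/89). The projection is proj_W(v) = U c.
Check: (v - proj_W(v)) · u_1 = 0  (should be 0).
Check: (v - proj_W(v)) · u_2 = 0  (should be 0).
Result: proj_W(v) = (-34/89, 142/89, -315/89, -142/89).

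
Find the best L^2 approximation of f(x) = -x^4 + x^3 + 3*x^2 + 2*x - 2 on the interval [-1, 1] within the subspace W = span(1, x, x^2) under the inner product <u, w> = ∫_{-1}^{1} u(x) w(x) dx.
g(x) = 15*x^2/7 + 13*x/5 - 67/35

The best approximation g ∈ W is the orthogonal projection of f onto W. Writing g = a_0 + a_1 x + a_2 x^2, the coefficients solve the normal equations G · a = b where
  G_{ij} = <φ_i, φ_j> and b_i = <f, φ_i>, with φ_0 = 1, φ_1 = x, φ_2 = x^2.
G =
  [2, 0, 2/3]
  [0, 2/3, 0]
  [2/3, 0, 2/5],
b = (-12/5, 26/15, -44/105).
Solving gives a_0 = -67/35, a_1 = 13/5, a_2 = 15/7, so
  g(x) = 15*x^2/7 + 13*x/5 - 67/35.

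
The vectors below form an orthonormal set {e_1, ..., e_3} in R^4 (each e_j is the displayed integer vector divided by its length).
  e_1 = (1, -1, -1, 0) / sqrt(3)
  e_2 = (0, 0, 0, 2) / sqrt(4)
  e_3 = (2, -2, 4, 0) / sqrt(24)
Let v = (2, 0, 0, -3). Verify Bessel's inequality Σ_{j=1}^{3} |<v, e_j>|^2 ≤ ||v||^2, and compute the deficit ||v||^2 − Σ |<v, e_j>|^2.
Σ |<v, e_j>|^2 = 11; ||v||^2 = 13; deficit = 2

Write each e_j = u_j / sqrt(<u_j, u_j>) where u_j is the displayed integer vector. Then <v, e_j> = <v, u_j> / sqrt(<u_j, u_j>), so |<v, e_j>|^2 = <v, u_j>^2 / <u_j, u_j>.
Coefficients: <v, e_1> = 2/sqrt(3), <v, e_2> = -6/sqrt(4), <v, e_3> = 4/sqrt(24).
Square and sum: Σ |<v, e_j>|^2 = 11.
Compute ||v||^2 = v·v = 13.
Deficit = 13 − 11 = 2 ≥ 0, confirming Bessel's inequality. (The deficit equals ||v − Σ <v,e_j> e_j||^2, the squared distance from v to span{e_j}.)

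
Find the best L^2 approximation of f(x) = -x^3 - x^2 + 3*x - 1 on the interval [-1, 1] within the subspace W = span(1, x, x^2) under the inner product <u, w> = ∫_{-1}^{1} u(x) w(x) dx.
g(x) = -x^2 + 12*x/5 - 1

The best approximation g ∈ W is the orthogonal projection of f onto W. Writing g = a_0 + a_1 x + a_2 x^2, the coefficients solve the normal equations G · a = b where
  G_{ij} = <φ_i, φ_j> and b_i = <f, φ_i>, with φ_0 = 1, φ_1 = x, φ_2 = x^2.
G =
  [2, 0, 2/3]
  [0, 2/3, 0]
  [2/3, 0, 2/5],
b = (-8/3, 8/5, -16/15).
Solving gives a_0 = -1, a_1 = 12/5, a_2 = -1, so
  g(x) = -x^2 + 12*x/5 - 1.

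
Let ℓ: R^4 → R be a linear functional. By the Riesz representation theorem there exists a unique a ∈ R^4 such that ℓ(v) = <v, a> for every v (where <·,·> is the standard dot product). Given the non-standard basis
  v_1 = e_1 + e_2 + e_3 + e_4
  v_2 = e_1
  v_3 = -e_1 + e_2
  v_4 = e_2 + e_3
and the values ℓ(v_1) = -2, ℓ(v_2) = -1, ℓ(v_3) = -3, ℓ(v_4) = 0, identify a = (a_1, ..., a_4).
a = (-1, -4, 4, -1)

Write a = (a_1, ..., a_4) in the standard basis. For each basis vector v_i, ℓ(v_i) = <v_i, a> is a linear equation in the a_j's. Collect the n equations into a matrix system V a = ℓ, where row i of V is v_i (expressed in the standard basis). Since V is invertible (lower-triangular with 1s on the diagonal, up to permutation), solve by back-substitution:
  V =
[[1, 1, 1, 1],
 [1, 0, 0, 0],
 [-1, 1, 0, 0],
 [0, 1, 1, 0]]
  V a = (-2, -1, -3, 0)
Solving gives a = (-1, -4, 4, -1).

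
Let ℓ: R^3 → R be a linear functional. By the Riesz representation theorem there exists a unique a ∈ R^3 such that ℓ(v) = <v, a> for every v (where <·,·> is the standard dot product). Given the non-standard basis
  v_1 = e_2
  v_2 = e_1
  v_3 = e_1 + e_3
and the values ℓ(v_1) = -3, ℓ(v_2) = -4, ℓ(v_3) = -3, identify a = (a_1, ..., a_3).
a = (-4, -3, 1)

Write a = (a_1, ..., a_3) in the standard basis. For each basis vector v_i, ℓ(v_i) = <v_i, a> is a linear equation in the a_j's. Collect the n equations into a matrix system V a = ℓ, where row i of V is v_i (expressed in the standard basis). Since V is invertible (lower-triangular with 1s on the diagonal, up to permutation), solve by back-substitution:
  V =
[[0, 1, 0],
 [1, 0, 0],
 [1, 0, 1]]
  V a = (-3, -4, -3)
Solving gives a = (-4, -3, 1).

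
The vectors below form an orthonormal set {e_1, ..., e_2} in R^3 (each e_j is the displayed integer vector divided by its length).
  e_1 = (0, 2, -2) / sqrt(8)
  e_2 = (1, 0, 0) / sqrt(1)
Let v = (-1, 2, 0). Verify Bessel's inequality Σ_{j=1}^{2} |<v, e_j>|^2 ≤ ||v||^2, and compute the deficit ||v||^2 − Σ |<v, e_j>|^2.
Σ |<v, e_j>|^2 = 3; ||v||^2 = 5; deficit = 2

Write each e_j = u_j / sqrt(<u_j, u_j>) where u_j is the displayed integer vector. Then <v, e_j> = <v, u_j> / sqrt(<u_j, u_j>), so |<v, e_j>|^2 = <v, u_j>^2 / <u_j, u_j>.
Coefficients: <v, e_1> = 4/sqrt(8), <v, e_2> = -1/sqrt(1).
Square and sum: Σ |<v, e_j>|^2 = 3.
Compute ||v||^2 = v·v = 5.
Deficit = 5 − 3 = 2 ≥ 0, confirming Bessel's inequality. (The deficit equals ||v − Σ <v,e_j> e_j||^2, the squared distance from v to span{e_j}.)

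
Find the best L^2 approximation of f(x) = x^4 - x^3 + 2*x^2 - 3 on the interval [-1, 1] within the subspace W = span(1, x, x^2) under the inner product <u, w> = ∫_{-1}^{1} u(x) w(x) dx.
g(x) = 20*x^2/7 - 3*x/5 - 108/35

The best approximation g ∈ W is the orthogonal projection of f onto W. Writing g = a_0 + a_1 x + a_2 x^2, the coefficients solve the normal equations G · a = b where
  G_{ij} = <φ_i, φ_j> and b_i = <f, φ_i>, with φ_0 = 1, φ_1 = x, φ_2 = x^2.
G =
  [2, 0, 2/3]
  [0, 2/3, 0]
  [2/3, 0, 2/5],
b = (-64/15, -2/5, -32/35).
Solving gives a_0 = -108/35, a_1 = -3/5, a_2 = 20/7, so
  g(x) = 20*x^2/7 - 3*x/5 - 108/35.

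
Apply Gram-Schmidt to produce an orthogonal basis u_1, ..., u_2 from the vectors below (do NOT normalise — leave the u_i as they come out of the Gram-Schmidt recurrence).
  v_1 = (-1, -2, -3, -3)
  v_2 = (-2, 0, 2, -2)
Orthogonal basis:
  u_1 = (-1, -2, -3, -3)
  u_2 = (-44/23, 4/23, 52/23, -40/23)

Apply the Gram-Schmidt recurrence
  u_1 = v_1
  u_i = v_i − Σ_{j<i} ((v_i · u_j) / (u_j · u_j)) · u_j.

Step by step this gives:
  u_1 = (-1, -2, -3, -3)
  u_2 = (-44/23, 4/23, 52/23, -40/23)

Orthogonality check:
  u_2 · u_1 = 0 (should be 0)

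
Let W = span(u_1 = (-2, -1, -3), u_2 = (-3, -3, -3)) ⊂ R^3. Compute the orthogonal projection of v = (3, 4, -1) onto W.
proj_W(v) = (2, 9/2, -1/2)

Set up U = [u_1 | ... | u_2] ∈ R^(3×2). The projector onto W = col(U) is P = U (U^T U)^(-1) U^T.
Compute U^T U =
  [14, 18]
  [18, 27],
and U^T v = (-7, -18).
Solve U^T U · c = U^T v for the coefficients: c = (5/2, -7/3). The projection is proj_W(v) = U c.
Check: (v - proj_W(v)) · u_1 = 0  (should be 0).
Check: (v - proj_W(v)) · u_2 = 0  (should be 0).
Result: proj_W(v) = (2, 9/2, -1/2).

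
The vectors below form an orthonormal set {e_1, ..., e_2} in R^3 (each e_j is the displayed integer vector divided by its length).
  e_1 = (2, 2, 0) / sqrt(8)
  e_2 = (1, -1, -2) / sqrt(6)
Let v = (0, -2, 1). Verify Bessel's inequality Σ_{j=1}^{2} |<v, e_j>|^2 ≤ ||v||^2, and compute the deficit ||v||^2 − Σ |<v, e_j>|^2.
Σ |<v, e_j>|^2 = 2; ||v||^2 = 5; deficit = 3

Write each e_j = u_j / sqrt(<u_j, u_j>) where u_j is the displayed integer vector. Then <v, e_j> = <v, u_j> / sqrt(<u_j, u_j>), so |<v, e_j>|^2 = <v, u_j>^2 / <u_j, u_j>.
Coefficients: <v, e_1> = -4/sqrt(8), <v, e_2> = 0/sqrt(6).
Square and sum: Σ |<v, e_j>|^2 = 2.
Compute ||v||^2 = v·v = 5.
Deficit = 5 − 2 = 3 ≥ 0, confirming Bessel's inequality. (The deficit equals ||v − Σ <v,e_j> e_j||^2, the squared distance from v to span{e_j}.)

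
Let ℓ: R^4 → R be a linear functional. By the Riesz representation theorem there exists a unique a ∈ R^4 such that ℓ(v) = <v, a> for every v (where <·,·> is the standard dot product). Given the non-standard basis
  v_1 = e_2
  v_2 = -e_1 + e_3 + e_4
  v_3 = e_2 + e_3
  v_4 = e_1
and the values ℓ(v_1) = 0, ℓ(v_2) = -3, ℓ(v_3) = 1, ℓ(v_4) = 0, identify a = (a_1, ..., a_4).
a = (0, 0, 1, -4)

Write a = (a_1, ..., a_4) in the standard basis. For each basis vector v_i, ℓ(v_i) = <v_i, a> is a linear equation in the a_j's. Collect the n equations into a matrix system V a = ℓ, where row i of V is v_i (expressed in the standard basis). Since V is invertible (lower-triangular with 1s on the diagonal, up to permutation), solve by back-substitution:
  V =
[[0, 1, 0, 0],
 [-1, 0, 1, 1],
 [0, 1, 1, 0],
 [1, 0, 0, 0]]
  V a = (0, -3, 1, 0)
Solving gives a = (0, 0, 1, -4).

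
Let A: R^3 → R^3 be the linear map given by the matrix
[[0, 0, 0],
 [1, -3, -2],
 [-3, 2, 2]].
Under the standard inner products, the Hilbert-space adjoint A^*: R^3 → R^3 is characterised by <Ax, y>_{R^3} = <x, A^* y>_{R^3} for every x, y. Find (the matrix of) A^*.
A^* = A^T =
[[0, 1, -3],
 [0, -3, 2],
 [0, -2, 2]]

For real matrices with standard dot products, the defining identity <Ax, y> = <x, A^* y> gives (Ax)^T y = x^T (A^*) y, i.e. x^T A^T y = x^T (A^*) y. Since this holds for all x, y, we must have A^* = A^T. Therefore
A^* =
[[0, 1, -3],
 [0, -3, 2],
 [0, -2, 2]].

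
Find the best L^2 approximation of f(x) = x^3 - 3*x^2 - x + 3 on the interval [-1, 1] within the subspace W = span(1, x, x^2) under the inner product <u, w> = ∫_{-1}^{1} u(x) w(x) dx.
g(x) = -3*x^2 - 2*x/5 + 3

The best approximation g ∈ W is the orthogonal projection of f onto W. Writing g = a_0 + a_1 x + a_2 x^2, the coefficients solve the normal equations G · a = b where
  G_{ij} = <φ_i, φ_j> and b_i = <f, φ_i>, with φ_0 = 1, φ_1 = x, φ_2 = x^2.
G =
  [2, 0, 2/3]
  [0, 2/3, 0]
  [2/3, 0, 2/5],
b = (4, -4/15, 4/5).
Solving gives a_0 = 3, a_1 = -2/5, a_2 = -3, so
  g(x) = -3*x^2 - 2*x/5 + 3.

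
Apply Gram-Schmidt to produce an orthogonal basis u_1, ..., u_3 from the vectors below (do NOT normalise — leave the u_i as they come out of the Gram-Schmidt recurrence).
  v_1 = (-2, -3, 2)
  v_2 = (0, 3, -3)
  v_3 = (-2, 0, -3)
Orthogonal basis:
  u_1 = (-2, -3, 2)
  u_2 = (-30/17, 6/17, -21/17)
  u_3 = (4/9, -8/9, -8/9)

Apply the Gram-Schmidt recurrence
  u_1 = v_1
  u_i = v_i − Σ_{j<i} ((v_i · u_j) / (u_j · u_j)) · u_j.

Step by step this gives:
  u_1 = (-2, -3, 2)
  u_2 = (-30/17, 6/17, -21/17)
  u_3 = (4/9, -8/9, -8/9)

Orthogonality check:
  u_2 · u_1 = 0 (should be 0)
  u_3 · u_1 = 0 (should be 0)
  u_3 · u_2 = 0 (should be 0)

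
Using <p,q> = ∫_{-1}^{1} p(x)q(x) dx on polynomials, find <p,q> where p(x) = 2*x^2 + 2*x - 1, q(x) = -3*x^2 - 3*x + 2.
<p,q> = -86/15

Expand the product: p(x)·q(x) = -6*x^4 - 12*x^3 + x^2 + 7*x - 2.
∫_{-1}^{1} of each monomial x^k gives [2/(k+1) if k even, 0 if k odd]. Integrating term-by-term (or equivalently evaluating the antiderivative F(x) = -6*x^5/5 - 3*x^4 + x^3/3 + 7*x^2/2 - 2*x at the endpoints):
  F(1) − F(−1) = -71/30 − (101/30) = -86/15.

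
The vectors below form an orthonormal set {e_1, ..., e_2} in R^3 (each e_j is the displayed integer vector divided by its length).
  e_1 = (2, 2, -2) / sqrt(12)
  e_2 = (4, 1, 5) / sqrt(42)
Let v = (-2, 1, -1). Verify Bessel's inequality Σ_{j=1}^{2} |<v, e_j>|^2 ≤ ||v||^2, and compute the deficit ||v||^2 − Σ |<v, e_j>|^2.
Σ |<v, e_j>|^2 = 24/7; ||v||^2 = 6; deficit = 18/7

Write each e_j = u_j / sqrt(<u_j, u_j>) where u_j is the displayed integer vector. Then <v, e_j> = <v, u_j> / sqrt(<u_j, u_j>), so |<v, e_j>|^2 = <v, u_j>^2 / <u_j, u_j>.
Coefficients: <v, e_1> = 0/sqrt(12), <v, e_2> = -12/sqrt(42).
Square and sum: Σ |<v, e_j>|^2 = 24/7.
Compute ||v||^2 = v·v = 6.
Deficit = 6 − 24/7 = 18/7 ≥ 0, confirming Bessel's inequality. (The deficit equals ||v − Σ <v,e_j> e_j||^2, the squared distance from v to span{e_j}.)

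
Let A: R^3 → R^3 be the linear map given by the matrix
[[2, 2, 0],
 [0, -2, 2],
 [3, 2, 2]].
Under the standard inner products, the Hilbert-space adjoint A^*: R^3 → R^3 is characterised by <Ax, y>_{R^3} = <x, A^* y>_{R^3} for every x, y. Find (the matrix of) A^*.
A^* = A^T =
[[2, 0, 3],
 [2, -2, 2],
 [0, 2, 2]]

For real matrices with standard dot products, the defining identity <Ax, y> = <x, A^* y> gives (Ax)^T y = x^T (A^*) y, i.e. x^T A^T y = x^T (A^*) y. Since this holds for all x, y, we must have A^* = A^T. Therefore
A^* =
[[2, 0, 3],
 [2, -2, 2],
 [0, 2, 2]].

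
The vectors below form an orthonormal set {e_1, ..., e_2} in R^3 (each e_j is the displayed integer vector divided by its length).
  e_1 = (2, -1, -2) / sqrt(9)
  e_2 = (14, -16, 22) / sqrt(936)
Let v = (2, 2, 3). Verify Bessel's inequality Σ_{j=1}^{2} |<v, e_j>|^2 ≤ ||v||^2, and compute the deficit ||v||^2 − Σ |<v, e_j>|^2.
Σ |<v, e_j>|^2 = 153/26; ||v||^2 = 17; deficit = 289/26

Write each e_j = u_j / sqrt(<u_j, u_j>) where u_j is the displayed integer vector. Then <v, e_j> = <v, u_j> / sqrt(<u_j, u_j>), so |<v, e_j>|^2 = <v, u_j>^2 / <u_j, u_j>.
Coefficients: <v, e_1> = -4/sqrt(9), <v, e_2> = 62/sqrt(936).
Square and sum: Σ |<v, e_j>|^2 = 153/26.
Compute ||v||^2 = v·v = 17.
Deficit = 17 − 153/26 = 289/26 ≥ 0, confirming Bessel's inequality. (The deficit equals ||v − Σ <v,e_j> e_j||^2, the squared distance from v to span{e_j}.)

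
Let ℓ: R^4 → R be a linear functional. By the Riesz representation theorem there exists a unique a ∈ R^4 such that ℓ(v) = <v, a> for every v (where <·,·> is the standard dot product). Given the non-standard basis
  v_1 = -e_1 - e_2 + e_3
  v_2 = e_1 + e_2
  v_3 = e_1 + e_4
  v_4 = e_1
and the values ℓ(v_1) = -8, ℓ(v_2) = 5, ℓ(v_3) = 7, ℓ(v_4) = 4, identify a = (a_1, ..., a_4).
a = (4, 1, -3, 3)

Write a = (a_1, ..., a_4) in the standard basis. For each basis vector v_i, ℓ(v_i) = <v_i, a> is a linear equation in the a_j's. Collect the n equations into a matrix system V a = ℓ, where row i of V is v_i (expressed in the standard basis). Since V is invertible (lower-triangular with 1s on the diagonal, up to permutation), solve by back-substitution:
  V =
[[-1, -1, 1, 0],
 [1, 1, 0, 0],
 [1, 0, 0, 1],
 [1, 0, 0, 0]]
  V a = (-8, 5, 7, 4)
Solving gives a = (4, 1, -3, 3).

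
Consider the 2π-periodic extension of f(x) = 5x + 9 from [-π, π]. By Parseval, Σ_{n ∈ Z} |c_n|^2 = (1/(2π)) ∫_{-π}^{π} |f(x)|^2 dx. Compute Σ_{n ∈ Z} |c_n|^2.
Σ |c_n|^2 = 25π^2/3 + 81

Expand and integrate term by term over [-π, π]:
  ∫ (5x)^2 dx = 25·(2π^3/3); ∫ 2·5·(9)·x dx = 0 (odd integrand); ∫ 9^2 dx = 81·2π.
So (1/(2π)) ∫_{-π}^{π} (5x + 9)^2 dx = 25π^2/3 + 81 = 25π^2/3 + 81.
Parseval ⇒ Σ |c_n|^2 = 25π^2/3 + 81.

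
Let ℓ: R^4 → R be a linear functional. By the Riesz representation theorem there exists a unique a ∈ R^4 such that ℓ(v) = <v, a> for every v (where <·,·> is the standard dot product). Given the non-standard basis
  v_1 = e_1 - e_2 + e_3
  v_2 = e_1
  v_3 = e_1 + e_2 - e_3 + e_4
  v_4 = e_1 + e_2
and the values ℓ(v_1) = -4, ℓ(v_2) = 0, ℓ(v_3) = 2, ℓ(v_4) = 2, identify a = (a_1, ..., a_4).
a = (0, 2, -2, -2)

Write a = (a_1, ..., a_4) in the standard basis. For each basis vector v_i, ℓ(v_i) = <v_i, a> is a linear equation in the a_j's. Collect the n equations into a matrix system V a = ℓ, where row i of V is v_i (expressed in the standard basis). Since V is invertible (lower-triangular with 1s on the diagonal, up to permutation), solve by back-substitution:
  V =
[[1, -1, 1, 0],
 [1, 0, 0, 0],
 [1, 1, -1, 1],
 [1, 1, 0, 0]]
  V a = (-4, 0, 2, 2)
Solving gives a = (0, 2, -2, -2).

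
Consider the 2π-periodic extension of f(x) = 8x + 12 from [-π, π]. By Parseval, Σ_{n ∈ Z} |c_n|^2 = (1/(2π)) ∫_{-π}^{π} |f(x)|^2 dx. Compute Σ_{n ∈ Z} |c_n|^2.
Σ |c_n|^2 = 64π^2/3 + 144

Expand and integrate term by term over [-π, π]:
  ∫ (8x)^2 dx = 64·(2π^3/3); ∫ 2·8·(12)·x dx = 0 (odd integrand); ∫ 12^2 dx = 144·2π.
So (1/(2π)) ∫_{-π}^{π} (8x + 12)^2 dx = 64π^2/3 + 144 = 64π^2/3 + 144.
Parseval ⇒ Σ |c_n|^2 = 64π^2/3 + 144.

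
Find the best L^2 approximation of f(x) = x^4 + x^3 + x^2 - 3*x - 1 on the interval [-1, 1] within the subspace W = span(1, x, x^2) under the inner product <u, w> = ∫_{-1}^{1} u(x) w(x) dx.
g(x) = 13*x^2/7 - 12*x/5 - 38/35

The best approximation g ∈ W is the orthogonal projection of f onto W. Writing g = a_0 + a_1 x + a_2 x^2, the coefficients solve the normal equations G · a = b where
  G_{ij} = <φ_i, φ_j> and b_i = <f, φ_i>, with φ_0 = 1, φ_1 = x, φ_2 = x^2.
G =
  [2, 0, 2/3]
  [0, 2/3, 0]
  [2/3, 0, 2/5],
b = (-14/15, -8/5, 2/105).
Solving gives a_0 = -38/35, a_1 = -12/5, a_2 = 13/7, so
  g(x) = 13*x^2/7 - 12*x/5 - 38/35.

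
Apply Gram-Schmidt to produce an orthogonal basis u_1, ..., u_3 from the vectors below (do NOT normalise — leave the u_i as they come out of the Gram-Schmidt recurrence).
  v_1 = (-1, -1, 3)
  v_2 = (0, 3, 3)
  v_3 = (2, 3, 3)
Orthogonal basis:
  u_1 = (-1, -1, 3)
  u_2 = (6/11, 39/11, 15/11)
  u_3 = (16/9, -4/9, 4/9)

Apply the Gram-Schmidt recurrence
  u_1 = v_1
  u_i = v_i − Σ_{j<i} ((v_i · u_j) / (u_j · u_j)) · u_j.

Step by step this gives:
  u_1 = (-1, -1, 3)
  u_2 = (6/11, 39/11, 15/11)
  u_3 = (16/9, -4/9, 4/9)

Orthogonality check:
  u_2 · u_1 = 0 (should be 0)
  u_3 · u_1 = 0 (should be 0)
  u_3 · u_2 = 0 (should be 0)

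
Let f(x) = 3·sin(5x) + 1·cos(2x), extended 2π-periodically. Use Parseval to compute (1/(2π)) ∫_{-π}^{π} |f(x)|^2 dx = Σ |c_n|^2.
Σ |c_n|^2 = 5

Expand |f|^2 and use orthogonality of {sin(nx), cos(mx)} on [-π, π]:
  ∫_{-π}^{π} sin(nx)^2 dx = π, ∫ cos(mx)^2 dx = π, and cross terms integrate to 0.
So ∫_{-π}^{π} f(x)^2 dx = 3^2 · π + 1^2 · π = (9 + 1)π.
Divide by 2π: (9 + 1)/2 = 5.
By Parseval, this equals Σ |c_n|^2.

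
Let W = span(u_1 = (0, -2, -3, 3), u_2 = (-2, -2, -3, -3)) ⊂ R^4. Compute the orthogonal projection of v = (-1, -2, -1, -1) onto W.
proj_W(v) = (-124/139, -152/139, -228/139, -144/139)

Set up U = [u_1 | ... | u_2] ∈ R^(4×2). The projector onto W = col(U) is P = U (U^T U)^(-1) U^T.
Compute U^T U =
  [22, 4]
  [4, 26],
and U^T v = (4, 12).
Solve U^T U · c = U^T v for the coefficients: c = (14/139, 62/139). The projection is proj_W(v) = U c.
Check: (v - proj_W(v)) · u_1 = 0  (should be 0).
Check: (v - proj_W(v)) · u_2 = 0  (should be 0).
Result: proj_W(v) = (-124/139, -152/139, -228/139, -144/139).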